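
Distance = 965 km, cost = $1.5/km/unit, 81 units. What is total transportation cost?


TC = dist * cost * units = 965 * 1.5 * 81 = $117247.50

$117247.50


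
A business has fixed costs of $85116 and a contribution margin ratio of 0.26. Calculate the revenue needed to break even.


Formula: BER = Fixed Costs / Contribution Margin Ratio
BER = $85116 / 0.26
BER = $327369.23 (to the nearest cent)

$327369.23


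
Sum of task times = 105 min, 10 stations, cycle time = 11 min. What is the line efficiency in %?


Formula: Efficiency = Sum of Task Times / (N_stations * CT) * 100
Total station capacity = 10 stations * 11 min = 110 min
Efficiency = 105 / 110 * 100 = 95.5%

95.5%


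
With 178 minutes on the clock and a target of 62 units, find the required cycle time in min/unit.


Formula: CT = Available Time / Number of Units
CT = 178 min / 62 units
CT = 2.87 min/unit

2.87 min/unit


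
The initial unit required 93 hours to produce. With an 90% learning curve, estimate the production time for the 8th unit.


Formula: T_n = T_1 * (learning_rate)^(log2(n)) where learning_rate = rate/100
Doublings = log2(8) = 3
T_n = 93 * 0.9^3
T_n = 93 * 0.729 = 67.8 hours

67.8 hours


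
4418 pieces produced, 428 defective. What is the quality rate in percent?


Formula: Quality Rate = Good Pieces / Total Pieces * 100
Good pieces = 4418 - 428 = 3990
QR = 3990 / 4418 * 100 = 90.3%

90.3%


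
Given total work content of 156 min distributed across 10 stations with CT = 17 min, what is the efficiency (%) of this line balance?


Formula: Efficiency = Sum of Task Times / (N_stations * CT) * 100
Total station capacity = 10 stations * 17 min = 170 min
Efficiency = 156 / 170 * 100 = 91.8%

91.8%


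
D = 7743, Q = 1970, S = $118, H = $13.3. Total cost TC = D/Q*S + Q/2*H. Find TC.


TC = 7743/1970 * 118 + 1970/2 * 13.3

$13564.29


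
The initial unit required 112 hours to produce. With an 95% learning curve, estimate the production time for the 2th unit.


Formula: T_n = T_1 * (learning_rate)^(log2(n)) where learning_rate = rate/100
Doublings = log2(2) = 1
T_n = 112 * 0.95^1
T_n = 112 * 0.95 = 106.4 hours

106.4 hours


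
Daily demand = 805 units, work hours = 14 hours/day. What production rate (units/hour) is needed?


Formula: Production Rate = Daily Demand / Available Hours
Rate = 805 units/day / 14 hours/day
Rate = 57.5 units/hour

57.5 units/hour


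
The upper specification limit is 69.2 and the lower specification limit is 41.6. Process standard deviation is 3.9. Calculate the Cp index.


Cp = (69.2 - 41.6) / (6 * 3.9)

1.18


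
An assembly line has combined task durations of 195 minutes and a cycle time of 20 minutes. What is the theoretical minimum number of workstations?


Formula: N_min = ceil(Sum of Task Times / Cycle Time)
N_min = ceil(195 min / 20 min) = ceil(9.75)
N_min = 10 stations

10


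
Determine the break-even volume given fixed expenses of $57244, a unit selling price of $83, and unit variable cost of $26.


Formula: BEQ = Fixed Costs / (Price - Variable Cost)
Contribution margin = $83 - $26 = $57/unit
BEQ = ceil($57244 / $57/unit) = ceil(1004.28) = 1005 units

1005 units


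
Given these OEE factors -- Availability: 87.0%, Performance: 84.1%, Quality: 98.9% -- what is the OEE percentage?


Formula: OEE = Availability * Performance * Quality / 10000
A * P = 87.0% * 84.1% / 100 = 73.17%
OEE = 73.17% * 98.9% / 100 = 72.4%

72.4%


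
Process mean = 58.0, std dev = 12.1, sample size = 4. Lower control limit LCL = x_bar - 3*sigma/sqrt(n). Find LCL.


LCL = 58.0 - 3 * 12.1 / sqrt(4)

39.85


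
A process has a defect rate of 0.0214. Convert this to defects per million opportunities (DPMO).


DPMO = defect_rate * 1000000 = 0.0214 * 1000000

21400


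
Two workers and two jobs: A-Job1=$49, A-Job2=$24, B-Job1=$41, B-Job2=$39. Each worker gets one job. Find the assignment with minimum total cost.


Option 1: A->1 + B->2 = $49 + $39 = $88
Option 2: A->2 + B->1 = $24 + $41 = $65
Min cost = min($88, $65) = $65

$65


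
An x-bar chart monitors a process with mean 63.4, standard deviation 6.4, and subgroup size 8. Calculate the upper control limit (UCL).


UCL = 63.4 + 3 * 6.4 / sqrt(8)

70.19


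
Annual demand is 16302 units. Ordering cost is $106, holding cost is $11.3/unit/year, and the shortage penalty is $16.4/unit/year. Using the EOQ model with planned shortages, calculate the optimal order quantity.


Formula: EOQ* = sqrt(2DS/H) * sqrt((H+P)/P)
Base EOQ = sqrt(2*16302*106/11.3) = 553.03 units
Correction = sqrt((11.3+16.4)/16.4) = 1.29962
EOQ* = 553.03 * 1.29962 = 718.7 units

718.7 units


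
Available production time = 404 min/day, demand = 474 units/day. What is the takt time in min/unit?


Formula: Takt Time = Available Production Time / Customer Demand
Takt = 404 min/day / 474 units/day
Takt = 0.85 min/unit

0.85 min/unit


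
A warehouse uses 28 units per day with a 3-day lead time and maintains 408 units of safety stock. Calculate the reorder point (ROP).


Formula: ROP = (Daily Demand * Lead Time) + Safety Stock
Demand during lead time = 28 * 3 = 84 units
ROP = 84 + 408 = 492 units

492 units


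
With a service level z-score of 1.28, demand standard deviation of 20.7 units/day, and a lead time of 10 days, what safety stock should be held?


Formula: SS = z * sigma_d * sqrt(LT)
sqrt(LT) = sqrt(10) = 3.1623
SS = 1.28 * 20.7 * 3.1623
SS = 83.8 units

83.8 units


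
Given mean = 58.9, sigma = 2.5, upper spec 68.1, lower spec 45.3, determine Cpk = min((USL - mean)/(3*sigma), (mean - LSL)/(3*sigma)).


Cpu = (68.1 - 58.9) / (3 * 2.5) = 1.23
Cpl = (58.9 - 45.3) / (3 * 2.5) = 1.81
Cpk = min(1.23, 1.81) = 1.23

1.23


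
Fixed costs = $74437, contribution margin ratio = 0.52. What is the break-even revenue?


Formula: BER = Fixed Costs / Contribution Margin Ratio
BER = $74437 / 0.52
BER = $143148.08 (to the nearest cent)

$143148.08


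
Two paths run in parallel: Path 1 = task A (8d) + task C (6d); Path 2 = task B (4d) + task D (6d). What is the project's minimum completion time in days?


Path 1 = 8 + 6 = 14 days
Path 2 = 4 + 6 = 10 days
Duration = max(14, 10) = 14 days

14 days


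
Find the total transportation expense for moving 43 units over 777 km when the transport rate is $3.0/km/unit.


TC = dist * cost * units = 777 * 3.0 * 43 = $100233.00

$100233.00


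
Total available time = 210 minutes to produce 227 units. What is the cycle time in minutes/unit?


Formula: CT = Available Time / Number of Units
CT = 210 min / 227 units
CT = 0.93 min/unit

0.93 min/unit


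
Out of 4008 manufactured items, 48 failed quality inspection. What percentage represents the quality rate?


Formula: Quality Rate = Good Pieces / Total Pieces * 100
Good pieces = 4008 - 48 = 3960
QR = 3960 / 4008 * 100 = 98.8%

98.8%


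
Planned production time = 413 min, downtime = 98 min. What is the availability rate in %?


Formula: Availability = (Planned Time - Downtime) / Planned Time * 100
Uptime = 413 - 98 = 315 min
Availability = 315 / 413 * 100 = 76.3%

76.3%


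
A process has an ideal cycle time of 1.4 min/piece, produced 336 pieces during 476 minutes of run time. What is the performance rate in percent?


Formula: Performance = (Ideal CT * Total Count) / Run Time * 100
Ideal output time = 1.4 * 336 = 470.4 min
Performance = 470.4 / 476 * 100 = 98.8%

98.8%


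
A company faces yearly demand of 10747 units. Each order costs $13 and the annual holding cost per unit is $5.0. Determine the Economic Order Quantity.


Formula: EOQ = sqrt(2 * D * S / H)
Numerator: 2 * 10747 * 13 = 279422
2DS/H = 279422 / 5.0 = 55884.4
EOQ = sqrt(55884.4) = 236.4 units

236.4 units


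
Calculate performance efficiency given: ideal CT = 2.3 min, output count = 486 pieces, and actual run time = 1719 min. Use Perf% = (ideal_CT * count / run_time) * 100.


Formula: Performance = (Ideal CT * Total Count) / Run Time * 100
Ideal output time = 2.3 * 486 = 1117.8 min
Performance = 1117.8 / 1719 * 100 = 65.0%

65.0%


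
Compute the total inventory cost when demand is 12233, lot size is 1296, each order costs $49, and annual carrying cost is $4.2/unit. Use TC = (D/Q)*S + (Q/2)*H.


TC = 12233/1296 * 49 + 1296/2 * 4.2

$3184.11


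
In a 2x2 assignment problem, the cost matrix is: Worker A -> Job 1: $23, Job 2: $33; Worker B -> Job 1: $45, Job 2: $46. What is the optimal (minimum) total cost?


Option 1: A->1 + B->2 = $23 + $46 = $69
Option 2: A->2 + B->1 = $33 + $45 = $78
Min cost = min($69, $78) = $69

$69


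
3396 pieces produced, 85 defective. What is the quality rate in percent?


Formula: Quality Rate = Good Pieces / Total Pieces * 100
Good pieces = 3396 - 85 = 3311
QR = 3311 / 3396 * 100 = 97.5%

97.5%


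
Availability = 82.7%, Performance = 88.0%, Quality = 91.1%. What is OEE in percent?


Formula: OEE = Availability * Performance * Quality / 10000
A * P = 82.7% * 88.0% / 100 = 72.78%
OEE = 72.78% * 91.1% / 100 = 66.3%

66.3%


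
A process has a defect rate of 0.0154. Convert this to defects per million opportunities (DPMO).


DPMO = defect_rate * 1000000 = 0.0154 * 1000000

15400


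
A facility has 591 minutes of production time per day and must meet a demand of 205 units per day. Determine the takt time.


Formula: Takt Time = Available Production Time / Customer Demand
Takt = 591 min/day / 205 units/day
Takt = 2.88 min/unit

2.88 min/unit


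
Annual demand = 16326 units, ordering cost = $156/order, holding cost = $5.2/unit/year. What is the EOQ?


Formula: EOQ = sqrt(2 * D * S / H)
Numerator: 2 * 16326 * 156 = 5093712
2DS/H = 5093712 / 5.2 = 979560.0
EOQ = sqrt(979560.0) = 989.7 units

989.7 units


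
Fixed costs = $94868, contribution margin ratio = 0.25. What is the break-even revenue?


Formula: BER = Fixed Costs / Contribution Margin Ratio
BER = $94868 / 0.25
BER = $379472.00 (to the nearest cent)

$379472.00


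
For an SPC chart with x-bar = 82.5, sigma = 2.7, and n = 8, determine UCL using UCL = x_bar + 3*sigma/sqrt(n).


UCL = 82.5 + 3 * 2.7 / sqrt(8)

85.36


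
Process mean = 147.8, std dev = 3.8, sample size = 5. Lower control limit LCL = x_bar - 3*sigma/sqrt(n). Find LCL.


LCL = 147.8 - 3 * 3.8 / sqrt(5)

142.7


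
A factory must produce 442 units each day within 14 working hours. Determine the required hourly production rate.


Formula: Production Rate = Daily Demand / Available Hours
Rate = 442 units/day / 14 hours/day
Rate = 31.6 units/hour

31.6 units/hour


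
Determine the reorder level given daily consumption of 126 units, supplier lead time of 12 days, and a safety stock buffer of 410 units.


Formula: ROP = (Daily Demand * Lead Time) + Safety Stock
Demand during lead time = 126 * 12 = 1512 units
ROP = 1512 + 410 = 1922 units

1922 units


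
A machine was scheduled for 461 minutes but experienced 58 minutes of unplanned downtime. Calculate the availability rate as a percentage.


Formula: Availability = (Planned Time - Downtime) / Planned Time * 100
Uptime = 461 - 58 = 403 min
Availability = 403 / 461 * 100 = 87.4%

87.4%


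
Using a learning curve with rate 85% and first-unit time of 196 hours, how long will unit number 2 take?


Formula: T_n = T_1 * (learning_rate)^(log2(n)) where learning_rate = rate/100
Doublings = log2(2) = 1
T_n = 196 * 0.85^1
T_n = 196 * 0.85 = 166.6 hours

166.6 hours


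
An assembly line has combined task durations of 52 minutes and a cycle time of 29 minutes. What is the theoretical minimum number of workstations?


Formula: N_min = ceil(Sum of Task Times / Cycle Time)
N_min = ceil(52 min / 29 min) = ceil(1.7931)
N_min = 2 stations

2


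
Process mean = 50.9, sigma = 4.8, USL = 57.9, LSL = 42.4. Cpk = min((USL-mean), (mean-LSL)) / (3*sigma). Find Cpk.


Cpu = (57.9 - 50.9) / (3 * 4.8) = 0.49
Cpl = (50.9 - 42.4) / (3 * 4.8) = 0.59
Cpk = min(0.49, 0.59) = 0.49

0.49


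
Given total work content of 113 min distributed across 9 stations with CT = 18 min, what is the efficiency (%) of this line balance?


Formula: Efficiency = Sum of Task Times / (N_stations * CT) * 100
Total station capacity = 9 stations * 18 min = 162 min
Efficiency = 113 / 162 * 100 = 69.8%

69.8%


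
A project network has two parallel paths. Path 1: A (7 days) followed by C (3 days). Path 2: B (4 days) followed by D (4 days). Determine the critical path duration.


Path 1 = 7 + 3 = 10 days
Path 2 = 4 + 4 = 8 days
Duration = max(10, 8) = 10 days

10 days


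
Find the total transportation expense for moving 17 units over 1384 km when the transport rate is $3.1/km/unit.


TC = dist * cost * units = 1384 * 3.1 * 17 = $72936.80

$72936.80


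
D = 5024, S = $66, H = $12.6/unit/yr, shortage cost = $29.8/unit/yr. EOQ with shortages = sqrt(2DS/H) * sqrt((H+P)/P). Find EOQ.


Formula: EOQ* = sqrt(2DS/H) * sqrt((H+P)/P)
Base EOQ = sqrt(2*5024*66/12.6) = 229.42 units
Correction = sqrt((12.6+29.8)/29.8) = 1.19282
EOQ* = 229.42 * 1.19282 = 273.7 units

273.7 units


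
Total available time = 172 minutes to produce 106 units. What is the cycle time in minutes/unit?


Formula: CT = Available Time / Number of Units
CT = 172 min / 106 units
CT = 1.62 min/unit

1.62 min/unit


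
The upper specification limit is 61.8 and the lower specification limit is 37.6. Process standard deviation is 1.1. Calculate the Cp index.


Cp = (61.8 - 37.6) / (6 * 1.1)

3.67


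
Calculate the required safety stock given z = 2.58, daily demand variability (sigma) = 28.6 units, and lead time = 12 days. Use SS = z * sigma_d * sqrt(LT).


Formula: SS = z * sigma_d * sqrt(LT)
sqrt(LT) = sqrt(12) = 3.4641
SS = 2.58 * 28.6 * 3.4641
SS = 255.6 units

255.6 units


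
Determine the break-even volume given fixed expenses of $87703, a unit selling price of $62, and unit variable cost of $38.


Formula: BEQ = Fixed Costs / (Price - Variable Cost)
Contribution margin = $62 - $38 = $24/unit
BEQ = ceil($87703 / $24/unit) = ceil(3654.29) = 3655 units

3655 units


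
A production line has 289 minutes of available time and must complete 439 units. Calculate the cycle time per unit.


Formula: CT = Available Time / Number of Units
CT = 289 min / 439 units
CT = 0.66 min/unit

0.66 min/unit


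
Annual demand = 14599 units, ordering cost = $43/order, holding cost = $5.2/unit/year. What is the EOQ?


Formula: EOQ = sqrt(2 * D * S / H)
Numerator: 2 * 14599 * 43 = 1255514
2DS/H = 1255514 / 5.2 = 241445.0
EOQ = sqrt(241445.0) = 491.4 units

491.4 units


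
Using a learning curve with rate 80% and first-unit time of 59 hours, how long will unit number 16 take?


Formula: T_n = T_1 * (learning_rate)^(log2(n)) where learning_rate = rate/100
Doublings = log2(16) = 4
T_n = 59 * 0.8^4
T_n = 59 * 0.4096 = 24.2 hours

24.2 hours


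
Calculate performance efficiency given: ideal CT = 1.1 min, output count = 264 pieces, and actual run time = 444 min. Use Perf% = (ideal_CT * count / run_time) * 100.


Formula: Performance = (Ideal CT * Total Count) / Run Time * 100
Ideal output time = 1.1 * 264 = 290.4 min
Performance = 290.4 / 444 * 100 = 65.4%

65.4%


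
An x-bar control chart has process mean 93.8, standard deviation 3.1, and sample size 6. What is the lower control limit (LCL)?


LCL = 93.8 - 3 * 3.1 / sqrt(6)

90.0


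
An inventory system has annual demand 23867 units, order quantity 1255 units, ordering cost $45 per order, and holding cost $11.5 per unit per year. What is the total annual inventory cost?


TC = 23867/1255 * 45 + 1255/2 * 11.5

$8072.04


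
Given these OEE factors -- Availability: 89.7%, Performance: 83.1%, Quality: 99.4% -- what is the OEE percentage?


Formula: OEE = Availability * Performance * Quality / 10000
A * P = 89.7% * 83.1% / 100 = 74.54%
OEE = 74.54% * 99.4% / 100 = 74.1%

74.1%


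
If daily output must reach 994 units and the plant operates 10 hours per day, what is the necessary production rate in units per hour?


Formula: Production Rate = Daily Demand / Available Hours
Rate = 994 units/day / 10 hours/day
Rate = 99.4 units/hour

99.4 units/hour


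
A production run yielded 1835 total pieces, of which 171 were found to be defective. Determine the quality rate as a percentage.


Formula: Quality Rate = Good Pieces / Total Pieces * 100
Good pieces = 1835 - 171 = 1664
QR = 1664 / 1835 * 100 = 90.7%

90.7%


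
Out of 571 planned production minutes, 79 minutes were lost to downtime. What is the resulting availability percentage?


Formula: Availability = (Planned Time - Downtime) / Planned Time * 100
Uptime = 571 - 79 = 492 min
Availability = 492 / 571 * 100 = 86.2%

86.2%


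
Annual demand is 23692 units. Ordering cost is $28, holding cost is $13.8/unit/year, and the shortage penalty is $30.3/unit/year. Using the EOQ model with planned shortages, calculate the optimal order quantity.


Formula: EOQ* = sqrt(2DS/H) * sqrt((H+P)/P)
Base EOQ = sqrt(2*23692*28/13.8) = 310.07 units
Correction = sqrt((13.8+30.3)/30.3) = 1.20642
EOQ* = 310.07 * 1.20642 = 374.1 units

374.1 units


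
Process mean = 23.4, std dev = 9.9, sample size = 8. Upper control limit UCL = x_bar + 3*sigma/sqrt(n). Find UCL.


UCL = 23.4 + 3 * 9.9 / sqrt(8)

33.9


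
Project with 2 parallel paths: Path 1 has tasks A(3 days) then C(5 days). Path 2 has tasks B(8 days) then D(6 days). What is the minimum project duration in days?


Path 1 = 3 + 5 = 8 days
Path 2 = 8 + 6 = 14 days
Duration = max(8, 14) = 14 days

14 days


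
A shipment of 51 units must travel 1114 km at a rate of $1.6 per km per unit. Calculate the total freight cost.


TC = dist * cost * units = 1114 * 1.6 * 51 = $90902.40

$90902.40


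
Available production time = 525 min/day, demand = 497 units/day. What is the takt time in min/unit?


Formula: Takt Time = Available Production Time / Customer Demand
Takt = 525 min/day / 497 units/day
Takt = 1.06 min/unit

1.06 min/unit


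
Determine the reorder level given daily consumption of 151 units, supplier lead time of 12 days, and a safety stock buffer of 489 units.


Formula: ROP = (Daily Demand * Lead Time) + Safety Stock
Demand during lead time = 151 * 12 = 1812 units
ROP = 1812 + 489 = 2301 units

2301 units


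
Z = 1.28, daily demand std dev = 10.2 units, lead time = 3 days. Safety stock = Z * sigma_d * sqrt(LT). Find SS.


Formula: SS = z * sigma_d * sqrt(LT)
sqrt(LT) = sqrt(3) = 1.7321
SS = 1.28 * 10.2 * 1.7321
SS = 22.6 units

22.6 units


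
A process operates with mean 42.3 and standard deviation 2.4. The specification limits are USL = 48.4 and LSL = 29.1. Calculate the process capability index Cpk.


Cpu = (48.4 - 42.3) / (3 * 2.4) = 0.85
Cpl = (42.3 - 29.1) / (3 * 2.4) = 1.83
Cpk = min(0.85, 1.83) = 0.85

0.85


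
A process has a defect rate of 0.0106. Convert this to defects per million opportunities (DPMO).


DPMO = defect_rate * 1000000 = 0.0106 * 1000000

10600


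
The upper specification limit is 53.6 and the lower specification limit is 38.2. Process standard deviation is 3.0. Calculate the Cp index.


Cp = (53.6 - 38.2) / (6 * 3.0)

0.86


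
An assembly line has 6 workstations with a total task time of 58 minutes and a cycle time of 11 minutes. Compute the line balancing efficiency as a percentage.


Formula: Efficiency = Sum of Task Times / (N_stations * CT) * 100
Total station capacity = 6 stations * 11 min = 66 min
Efficiency = 58 / 66 * 100 = 87.9%

87.9%


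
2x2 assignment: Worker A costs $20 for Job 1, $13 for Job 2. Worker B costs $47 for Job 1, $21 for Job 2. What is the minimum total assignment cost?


Option 1: A->1 + B->2 = $20 + $21 = $41
Option 2: A->2 + B->1 = $13 + $47 = $60
Min cost = min($41, $60) = $41

$41


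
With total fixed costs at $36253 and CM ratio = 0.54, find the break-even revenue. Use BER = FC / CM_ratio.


Formula: BER = Fixed Costs / Contribution Margin Ratio
BER = $36253 / 0.54
BER = $67135.19 (to the nearest cent)

$67135.19


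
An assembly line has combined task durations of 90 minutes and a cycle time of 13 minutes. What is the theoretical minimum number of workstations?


Formula: N_min = ceil(Sum of Task Times / Cycle Time)
N_min = ceil(90 min / 13 min) = ceil(6.9231)
N_min = 7 stations

7


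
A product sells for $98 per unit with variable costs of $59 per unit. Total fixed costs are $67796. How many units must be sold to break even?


Formula: BEQ = Fixed Costs / (Price - Variable Cost)
Contribution margin = $98 - $59 = $39/unit
BEQ = ceil($67796 / $39/unit) = ceil(1738.36) = 1739 units

1739 units


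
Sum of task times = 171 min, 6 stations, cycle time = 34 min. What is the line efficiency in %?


Formula: Efficiency = Sum of Task Times / (N_stations * CT) * 100
Total station capacity = 6 stations * 34 min = 204 min
Efficiency = 171 / 204 * 100 = 83.8%

83.8%


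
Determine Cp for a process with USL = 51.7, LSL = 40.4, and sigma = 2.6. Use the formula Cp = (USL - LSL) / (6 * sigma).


Cp = (51.7 - 40.4) / (6 * 2.6)

0.72


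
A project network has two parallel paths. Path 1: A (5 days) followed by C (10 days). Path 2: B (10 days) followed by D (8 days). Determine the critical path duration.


Path 1 = 5 + 10 = 15 days
Path 2 = 10 + 8 = 18 days
Duration = max(15, 18) = 18 days

18 days


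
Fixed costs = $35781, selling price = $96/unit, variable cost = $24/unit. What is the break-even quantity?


Formula: BEQ = Fixed Costs / (Price - Variable Cost)
Contribution margin = $96 - $24 = $72/unit
BEQ = ceil($35781 / $72/unit) = ceil(496.96) = 497 units

497 units


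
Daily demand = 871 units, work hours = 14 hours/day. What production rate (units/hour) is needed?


Formula: Production Rate = Daily Demand / Available Hours
Rate = 871 units/day / 14 hours/day
Rate = 62.2 units/hour

62.2 units/hour


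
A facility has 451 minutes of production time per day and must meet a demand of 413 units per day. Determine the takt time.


Formula: Takt Time = Available Production Time / Customer Demand
Takt = 451 min/day / 413 units/day
Takt = 1.09 min/unit

1.09 min/unit


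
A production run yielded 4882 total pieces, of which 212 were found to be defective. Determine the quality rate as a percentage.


Formula: Quality Rate = Good Pieces / Total Pieces * 100
Good pieces = 4882 - 212 = 4670
QR = 4670 / 4882 * 100 = 95.7%

95.7%


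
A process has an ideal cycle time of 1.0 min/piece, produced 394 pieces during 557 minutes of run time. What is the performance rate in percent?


Formula: Performance = (Ideal CT * Total Count) / Run Time * 100
Ideal output time = 1.0 * 394 = 394.0 min
Performance = 394.0 / 557 * 100 = 70.7%

70.7%


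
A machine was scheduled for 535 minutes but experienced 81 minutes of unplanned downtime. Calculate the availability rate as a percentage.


Formula: Availability = (Planned Time - Downtime) / Planned Time * 100
Uptime = 535 - 81 = 454 min
Availability = 454 / 535 * 100 = 84.9%

84.9%


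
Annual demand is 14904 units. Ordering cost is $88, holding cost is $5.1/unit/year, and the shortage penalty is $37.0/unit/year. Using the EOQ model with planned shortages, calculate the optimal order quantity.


Formula: EOQ* = sqrt(2DS/H) * sqrt((H+P)/P)
Base EOQ = sqrt(2*14904*88/5.1) = 717.17 units
Correction = sqrt((5.1+37.0)/37.0) = 1.06669
EOQ* = 717.17 * 1.06669 = 765.0 units

765.0 units


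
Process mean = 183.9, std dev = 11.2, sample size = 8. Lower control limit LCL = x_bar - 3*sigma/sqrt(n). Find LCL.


LCL = 183.9 - 3 * 11.2 / sqrt(8)

172.02


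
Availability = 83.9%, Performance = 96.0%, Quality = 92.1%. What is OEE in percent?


Formula: OEE = Availability * Performance * Quality / 10000
A * P = 83.9% * 96.0% / 100 = 80.54%
OEE = 80.54% * 92.1% / 100 = 74.2%

74.2%


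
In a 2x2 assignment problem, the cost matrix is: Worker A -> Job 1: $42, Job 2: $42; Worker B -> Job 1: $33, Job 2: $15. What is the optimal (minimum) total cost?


Option 1: A->1 + B->2 = $42 + $15 = $57
Option 2: A->2 + B->1 = $42 + $33 = $75
Min cost = min($57, $75) = $57

$57


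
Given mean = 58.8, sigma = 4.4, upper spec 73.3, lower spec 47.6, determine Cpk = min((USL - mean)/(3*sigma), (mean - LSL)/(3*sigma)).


Cpu = (73.3 - 58.8) / (3 * 4.4) = 1.1
Cpl = (58.8 - 47.6) / (3 * 4.4) = 0.85
Cpk = min(1.1, 0.85) = 0.85

0.85


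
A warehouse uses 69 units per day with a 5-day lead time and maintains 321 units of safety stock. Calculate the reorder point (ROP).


Formula: ROP = (Daily Demand * Lead Time) + Safety Stock
Demand during lead time = 69 * 5 = 345 units
ROP = 345 + 321 = 666 units

666 units


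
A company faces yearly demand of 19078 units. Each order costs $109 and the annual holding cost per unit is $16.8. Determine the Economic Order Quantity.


Formula: EOQ = sqrt(2 * D * S / H)
Numerator: 2 * 19078 * 109 = 4159004
2DS/H = 4159004 / 16.8 = 247559.8
EOQ = sqrt(247559.8) = 497.6 units

497.6 units


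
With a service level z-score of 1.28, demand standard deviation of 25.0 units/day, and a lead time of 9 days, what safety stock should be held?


Formula: SS = z * sigma_d * sqrt(LT)
sqrt(LT) = sqrt(9) = 3.0
SS = 1.28 * 25.0 * 3.0
SS = 96.0 units

96.0 units


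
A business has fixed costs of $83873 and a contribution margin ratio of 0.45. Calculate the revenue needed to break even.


Formula: BER = Fixed Costs / Contribution Margin Ratio
BER = $83873 / 0.45
BER = $186384.44 (to the nearest cent)

$186384.44


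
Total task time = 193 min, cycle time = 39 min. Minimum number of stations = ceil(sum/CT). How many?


Formula: N_min = ceil(Sum of Task Times / Cycle Time)
N_min = ceil(193 min / 39 min) = ceil(4.9487)
N_min = 5 stations

5


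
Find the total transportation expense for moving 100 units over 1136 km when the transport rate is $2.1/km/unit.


TC = dist * cost * units = 1136 * 2.1 * 100 = $238560.00

$238560.00


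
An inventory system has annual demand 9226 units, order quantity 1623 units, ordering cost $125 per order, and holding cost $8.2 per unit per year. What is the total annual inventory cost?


TC = 9226/1623 * 125 + 1623/2 * 8.2

$7364.87


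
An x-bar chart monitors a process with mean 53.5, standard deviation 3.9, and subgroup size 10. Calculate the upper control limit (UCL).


UCL = 53.5 + 3 * 3.9 / sqrt(10)

57.2


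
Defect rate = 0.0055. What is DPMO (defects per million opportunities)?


DPMO = defect_rate * 1000000 = 0.0055 * 1000000

5500


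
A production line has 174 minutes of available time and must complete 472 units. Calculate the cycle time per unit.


Formula: CT = Available Time / Number of Units
CT = 174 min / 472 units
CT = 0.37 min/unit

0.37 min/unit


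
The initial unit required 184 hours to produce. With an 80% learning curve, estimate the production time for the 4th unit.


Formula: T_n = T_1 * (learning_rate)^(log2(n)) where learning_rate = rate/100
Doublings = log2(4) = 2
T_n = 184 * 0.8^2
T_n = 184 * 0.64 = 117.8 hours

117.8 hours


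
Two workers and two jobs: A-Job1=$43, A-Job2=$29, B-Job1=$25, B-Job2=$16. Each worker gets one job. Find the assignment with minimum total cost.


Option 1: A->1 + B->2 = $43 + $16 = $59
Option 2: A->2 + B->1 = $29 + $25 = $54
Min cost = min($59, $54) = $54

$54


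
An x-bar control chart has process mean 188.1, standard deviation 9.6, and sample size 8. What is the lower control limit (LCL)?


LCL = 188.1 - 3 * 9.6 / sqrt(8)

177.92


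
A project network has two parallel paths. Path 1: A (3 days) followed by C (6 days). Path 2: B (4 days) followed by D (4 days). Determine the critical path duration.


Path 1 = 3 + 6 = 9 days
Path 2 = 4 + 4 = 8 days
Duration = max(9, 8) = 9 days

9 days


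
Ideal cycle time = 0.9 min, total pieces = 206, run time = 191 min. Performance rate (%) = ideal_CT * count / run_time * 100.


Formula: Performance = (Ideal CT * Total Count) / Run Time * 100
Ideal output time = 0.9 * 206 = 185.4 min
Performance = 185.4 / 191 * 100 = 97.1%

97.1%


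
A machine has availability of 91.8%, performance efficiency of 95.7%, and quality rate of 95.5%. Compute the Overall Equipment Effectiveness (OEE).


Formula: OEE = Availability * Performance * Quality / 10000
A * P = 91.8% * 95.7% / 100 = 87.85%
OEE = 87.85% * 95.5% / 100 = 83.9%

83.9%


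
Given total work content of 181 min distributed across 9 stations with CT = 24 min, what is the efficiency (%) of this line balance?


Formula: Efficiency = Sum of Task Times / (N_stations * CT) * 100
Total station capacity = 9 stations * 24 min = 216 min
Efficiency = 181 / 216 * 100 = 83.8%

83.8%


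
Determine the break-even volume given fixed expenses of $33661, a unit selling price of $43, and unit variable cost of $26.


Formula: BEQ = Fixed Costs / (Price - Variable Cost)
Contribution margin = $43 - $26 = $17/unit
BEQ = ceil($33661 / $17/unit) = ceil(1980.06) = 1981 units

1981 units


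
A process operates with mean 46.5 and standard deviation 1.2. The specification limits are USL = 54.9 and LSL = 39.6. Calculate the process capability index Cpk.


Cpu = (54.9 - 46.5) / (3 * 1.2) = 2.33
Cpl = (46.5 - 39.6) / (3 * 1.2) = 1.92
Cpk = min(2.33, 1.92) = 1.92

1.92


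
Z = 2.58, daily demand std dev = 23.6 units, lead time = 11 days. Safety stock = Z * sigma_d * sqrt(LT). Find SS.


Formula: SS = z * sigma_d * sqrt(LT)
sqrt(LT) = sqrt(11) = 3.3166
SS = 2.58 * 23.6 * 3.3166
SS = 201.9 units

201.9 units


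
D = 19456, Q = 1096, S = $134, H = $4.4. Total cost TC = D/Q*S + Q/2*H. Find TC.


TC = 19456/1096 * 134 + 1096/2 * 4.4

$4789.94


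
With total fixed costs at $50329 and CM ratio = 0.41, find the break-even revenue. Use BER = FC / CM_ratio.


Formula: BER = Fixed Costs / Contribution Margin Ratio
BER = $50329 / 0.41
BER = $122753.66 (to the nearest cent)

$122753.66


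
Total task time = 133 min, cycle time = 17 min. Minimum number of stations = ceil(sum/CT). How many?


Formula: N_min = ceil(Sum of Task Times / Cycle Time)
N_min = ceil(133 min / 17 min) = ceil(7.8235)
N_min = 8 stations

8


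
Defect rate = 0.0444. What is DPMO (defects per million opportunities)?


DPMO = defect_rate * 1000000 = 0.0444 * 1000000

44400


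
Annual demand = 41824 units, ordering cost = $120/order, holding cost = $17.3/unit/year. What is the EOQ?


Formula: EOQ = sqrt(2 * D * S / H)
Numerator: 2 * 41824 * 120 = 10037760
2DS/H = 10037760 / 17.3 = 580217.3
EOQ = sqrt(580217.3) = 761.7 units

761.7 units


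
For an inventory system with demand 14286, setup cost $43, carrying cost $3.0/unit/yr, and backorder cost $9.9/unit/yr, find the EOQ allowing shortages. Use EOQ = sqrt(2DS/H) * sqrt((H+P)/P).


Formula: EOQ* = sqrt(2DS/H) * sqrt((H+P)/P)
Base EOQ = sqrt(2*14286*43/3.0) = 639.95 units
Correction = sqrt((3.0+9.9)/9.9) = 1.1415
EOQ* = 639.95 * 1.1415 = 730.5 units

730.5 units


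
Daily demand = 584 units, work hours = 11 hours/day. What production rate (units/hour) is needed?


Formula: Production Rate = Daily Demand / Available Hours
Rate = 584 units/day / 11 hours/day
Rate = 53.1 units/hour

53.1 units/hour


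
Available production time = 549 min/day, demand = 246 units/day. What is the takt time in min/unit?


Formula: Takt Time = Available Production Time / Customer Demand
Takt = 549 min/day / 246 units/day
Takt = 2.23 min/unit

2.23 min/unit


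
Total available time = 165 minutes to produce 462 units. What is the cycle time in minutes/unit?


Formula: CT = Available Time / Number of Units
CT = 165 min / 462 units
CT = 0.36 min/unit

0.36 min/unit


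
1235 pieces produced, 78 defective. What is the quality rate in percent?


Formula: Quality Rate = Good Pieces / Total Pieces * 100
Good pieces = 1235 - 78 = 1157
QR = 1157 / 1235 * 100 = 93.7%

93.7%


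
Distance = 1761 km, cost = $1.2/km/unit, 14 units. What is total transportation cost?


TC = dist * cost * units = 1761 * 1.2 * 14 = $29584.80

$29584.80


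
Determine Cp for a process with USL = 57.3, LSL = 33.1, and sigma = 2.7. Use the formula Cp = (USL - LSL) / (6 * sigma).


Cp = (57.3 - 33.1) / (6 * 2.7)

1.49


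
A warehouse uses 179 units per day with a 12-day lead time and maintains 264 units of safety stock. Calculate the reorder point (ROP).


Formula: ROP = (Daily Demand * Lead Time) + Safety Stock
Demand during lead time = 179 * 12 = 2148 units
ROP = 2148 + 264 = 2412 units

2412 units


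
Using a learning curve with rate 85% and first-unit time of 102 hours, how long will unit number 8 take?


Formula: T_n = T_1 * (learning_rate)^(log2(n)) where learning_rate = rate/100
Doublings = log2(8) = 3
T_n = 102 * 0.85^3
T_n = 102 * 0.6141 = 62.6 hours

62.6 hours


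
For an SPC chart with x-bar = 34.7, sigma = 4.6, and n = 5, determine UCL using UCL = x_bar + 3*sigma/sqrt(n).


UCL = 34.7 + 3 * 4.6 / sqrt(5)

40.87


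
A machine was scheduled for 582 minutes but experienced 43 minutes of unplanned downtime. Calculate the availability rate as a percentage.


Formula: Availability = (Planned Time - Downtime) / Planned Time * 100
Uptime = 582 - 43 = 539 min
Availability = 539 / 582 * 100 = 92.6%

92.6%


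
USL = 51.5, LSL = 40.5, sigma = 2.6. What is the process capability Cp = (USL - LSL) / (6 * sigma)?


Cp = (51.5 - 40.5) / (6 * 2.6)

0.71


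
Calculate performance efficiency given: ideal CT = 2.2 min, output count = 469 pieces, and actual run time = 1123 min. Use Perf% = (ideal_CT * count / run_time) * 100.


Formula: Performance = (Ideal CT * Total Count) / Run Time * 100
Ideal output time = 2.2 * 469 = 1031.8 min
Performance = 1031.8 / 1123 * 100 = 91.9%

91.9%


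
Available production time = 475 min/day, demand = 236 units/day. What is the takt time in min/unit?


Formula: Takt Time = Available Production Time / Customer Demand
Takt = 475 min/day / 236 units/day
Takt = 2.01 min/unit

2.01 min/unit


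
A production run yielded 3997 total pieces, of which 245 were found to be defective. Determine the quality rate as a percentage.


Formula: Quality Rate = Good Pieces / Total Pieces * 100
Good pieces = 3997 - 245 = 3752
QR = 3752 / 3997 * 100 = 93.9%

93.9%


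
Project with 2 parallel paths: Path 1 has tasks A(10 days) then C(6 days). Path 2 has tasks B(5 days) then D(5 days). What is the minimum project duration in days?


Path 1 = 10 + 6 = 16 days
Path 2 = 5 + 5 = 10 days
Duration = max(16, 10) = 16 days

16 days


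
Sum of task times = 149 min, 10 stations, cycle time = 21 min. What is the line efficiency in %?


Formula: Efficiency = Sum of Task Times / (N_stations * CT) * 100
Total station capacity = 10 stations * 21 min = 210 min
Efficiency = 149 / 210 * 100 = 71.0%

71.0%


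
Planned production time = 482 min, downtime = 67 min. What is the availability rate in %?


Formula: Availability = (Planned Time - Downtime) / Planned Time * 100
Uptime = 482 - 67 = 415 min
Availability = 415 / 482 * 100 = 86.1%

86.1%


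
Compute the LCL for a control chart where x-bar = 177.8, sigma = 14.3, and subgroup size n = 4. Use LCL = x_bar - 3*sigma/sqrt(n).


LCL = 177.8 - 3 * 14.3 / sqrt(4)

156.35


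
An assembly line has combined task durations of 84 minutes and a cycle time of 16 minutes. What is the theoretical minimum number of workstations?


Formula: N_min = ceil(Sum of Task Times / Cycle Time)
N_min = ceil(84 min / 16 min) = ceil(5.25)
N_min = 6 stations

6


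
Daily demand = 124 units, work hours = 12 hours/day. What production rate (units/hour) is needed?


Formula: Production Rate = Daily Demand / Available Hours
Rate = 124 units/day / 12 hours/day
Rate = 10.3 units/hour

10.3 units/hour


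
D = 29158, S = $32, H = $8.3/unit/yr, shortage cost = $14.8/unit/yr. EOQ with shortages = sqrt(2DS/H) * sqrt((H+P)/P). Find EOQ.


Formula: EOQ* = sqrt(2DS/H) * sqrt((H+P)/P)
Base EOQ = sqrt(2*29158*32/8.3) = 474.17 units
Correction = sqrt((8.3+14.8)/14.8) = 1.24932
EOQ* = 474.17 * 1.24932 = 592.4 units

592.4 units


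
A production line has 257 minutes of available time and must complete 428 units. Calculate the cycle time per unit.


Formula: CT = Available Time / Number of Units
CT = 257 min / 428 units
CT = 0.6 min/unit

0.6 min/unit


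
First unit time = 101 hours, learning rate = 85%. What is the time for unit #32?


Formula: T_n = T_1 * (learning_rate)^(log2(n)) where learning_rate = rate/100
Doublings = log2(32) = 5
T_n = 101 * 0.85^5
T_n = 101 * 0.4437 = 44.8 hours

44.8 hours


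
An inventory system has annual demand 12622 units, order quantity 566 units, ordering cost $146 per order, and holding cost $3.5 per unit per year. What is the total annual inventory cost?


TC = 12622/566 * 146 + 566/2 * 3.5

$4246.35


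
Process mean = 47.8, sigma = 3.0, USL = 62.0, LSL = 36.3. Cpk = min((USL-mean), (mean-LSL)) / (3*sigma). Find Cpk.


Cpu = (62.0 - 47.8) / (3 * 3.0) = 1.58
Cpl = (47.8 - 36.3) / (3 * 3.0) = 1.28
Cpk = min(1.58, 1.28) = 1.28

1.28


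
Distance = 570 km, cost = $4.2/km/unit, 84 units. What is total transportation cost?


TC = dist * cost * units = 570 * 4.2 * 84 = $201096.00

$201096.00


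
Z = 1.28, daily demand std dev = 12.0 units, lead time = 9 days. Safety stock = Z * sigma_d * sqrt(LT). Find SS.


Formula: SS = z * sigma_d * sqrt(LT)
sqrt(LT) = sqrt(9) = 3.0
SS = 1.28 * 12.0 * 3.0
SS = 46.1 units

46.1 units


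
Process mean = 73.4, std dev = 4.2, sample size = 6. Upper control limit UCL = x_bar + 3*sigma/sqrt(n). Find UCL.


UCL = 73.4 + 3 * 4.2 / sqrt(6)

78.54


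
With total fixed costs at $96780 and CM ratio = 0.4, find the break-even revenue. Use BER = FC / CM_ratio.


Formula: BER = Fixed Costs / Contribution Margin Ratio
BER = $96780 / 0.4
BER = $241950.00 (to the nearest cent)

$241950.00


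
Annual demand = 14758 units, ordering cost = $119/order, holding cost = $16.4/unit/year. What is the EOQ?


Formula: EOQ = sqrt(2 * D * S / H)
Numerator: 2 * 14758 * 119 = 3512404
2DS/H = 3512404 / 16.4 = 214171.0
EOQ = sqrt(214171.0) = 462.8 units

462.8 units


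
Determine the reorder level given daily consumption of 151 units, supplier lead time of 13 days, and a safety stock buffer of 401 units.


Formula: ROP = (Daily Demand * Lead Time) + Safety Stock
Demand during lead time = 151 * 13 = 1963 units
ROP = 1963 + 401 = 2364 units

2364 units


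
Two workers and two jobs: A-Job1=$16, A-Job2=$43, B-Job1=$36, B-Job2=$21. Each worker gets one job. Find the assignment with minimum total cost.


Option 1: A->1 + B->2 = $16 + $21 = $37
Option 2: A->2 + B->1 = $43 + $36 = $79
Min cost = min($37, $79) = $37

$37


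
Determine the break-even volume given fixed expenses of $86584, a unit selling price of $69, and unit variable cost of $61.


Formula: BEQ = Fixed Costs / (Price - Variable Cost)
Contribution margin = $69 - $61 = $8/unit
BEQ = ceil($86584 / $8/unit) = ceil(10823.0) = 10823 units

10823 units


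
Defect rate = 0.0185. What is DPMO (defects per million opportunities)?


DPMO = defect_rate * 1000000 = 0.0185 * 1000000

18500


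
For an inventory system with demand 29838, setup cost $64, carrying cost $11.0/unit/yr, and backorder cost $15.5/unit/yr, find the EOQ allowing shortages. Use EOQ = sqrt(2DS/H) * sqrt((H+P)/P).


Formula: EOQ* = sqrt(2DS/H) * sqrt((H+P)/P)
Base EOQ = sqrt(2*29838*64/11.0) = 589.24 units
Correction = sqrt((11.0+15.5)/15.5) = 1.30755
EOQ* = 589.24 * 1.30755 = 770.5 units

770.5 units


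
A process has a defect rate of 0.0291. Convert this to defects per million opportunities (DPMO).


DPMO = defect_rate * 1000000 = 0.0291 * 1000000

29100


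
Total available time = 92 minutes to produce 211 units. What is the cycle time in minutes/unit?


Formula: CT = Available Time / Number of Units
CT = 92 min / 211 units
CT = 0.44 min/unit

0.44 min/unit
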